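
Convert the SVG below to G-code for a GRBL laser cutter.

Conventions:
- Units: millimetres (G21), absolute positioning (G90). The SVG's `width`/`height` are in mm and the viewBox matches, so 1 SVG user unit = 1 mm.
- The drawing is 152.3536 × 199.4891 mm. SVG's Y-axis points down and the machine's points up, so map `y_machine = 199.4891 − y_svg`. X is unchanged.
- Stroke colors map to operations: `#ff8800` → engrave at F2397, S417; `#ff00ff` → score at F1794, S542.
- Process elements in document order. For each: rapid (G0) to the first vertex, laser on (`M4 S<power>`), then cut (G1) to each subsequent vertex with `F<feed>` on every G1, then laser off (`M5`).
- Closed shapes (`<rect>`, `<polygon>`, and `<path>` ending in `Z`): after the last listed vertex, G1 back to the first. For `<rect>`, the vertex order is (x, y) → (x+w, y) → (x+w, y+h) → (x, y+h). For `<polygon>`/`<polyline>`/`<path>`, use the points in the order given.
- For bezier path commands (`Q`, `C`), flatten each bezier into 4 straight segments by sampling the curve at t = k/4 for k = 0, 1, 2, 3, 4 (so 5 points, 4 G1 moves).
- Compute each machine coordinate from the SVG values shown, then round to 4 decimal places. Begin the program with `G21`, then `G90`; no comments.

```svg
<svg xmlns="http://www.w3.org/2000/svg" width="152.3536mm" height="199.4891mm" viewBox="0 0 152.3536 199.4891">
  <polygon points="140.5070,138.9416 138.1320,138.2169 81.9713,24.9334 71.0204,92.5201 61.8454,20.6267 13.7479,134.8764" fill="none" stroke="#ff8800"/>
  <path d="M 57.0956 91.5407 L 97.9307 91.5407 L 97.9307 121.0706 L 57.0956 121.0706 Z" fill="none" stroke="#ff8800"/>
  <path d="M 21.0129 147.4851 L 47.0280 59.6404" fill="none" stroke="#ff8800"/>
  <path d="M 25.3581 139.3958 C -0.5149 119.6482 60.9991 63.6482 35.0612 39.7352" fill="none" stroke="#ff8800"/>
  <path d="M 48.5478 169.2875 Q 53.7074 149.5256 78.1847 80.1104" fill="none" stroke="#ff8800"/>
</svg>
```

Since the viewBox matches the mm dimensions, user units are millimetres directly. The only transform is the Y-flip y_m = 199.4891 − y_svg.

Shape 1 is a closed polygon drawn with `<polygon>`. Its stroke #ff8800 means engrave at S417, F2397. After flipping Y the toolpath is (140.5070,60.5475) → (138.1320,61.2722) → (81.9713,174.5557) → (71.0204,106.9690) → (61.8454,178.8624) → (13.7479,64.6127) → (140.5070,60.5475), returning to the start.

Shape 2 is a rectangle drawn with `<path>`. Its stroke #ff8800 means engrave at S417, F2397. After flipping Y the toolpath is (57.0956,107.9484) → (97.9307,107.9484) → (97.9307,78.4185) → (57.0956,78.4185) → (57.0956,107.9484), returning to the start.

Shape 3 is a line segment drawn with `<path>`. Its stroke #ff8800 means engrave at S417, F2397. After flipping Y the toolpath is (21.0129,52.0040) → (47.0280,139.8487).

Shape 4 is a cubic bezier drawn with `<path>`. Its stroke #ff8800 means engrave at S417, F2397. After flipping Y the toolpath is (25.3581,60.0933) → (19.6066,80.6335) → (30.2340,108.3616) → (40.8493,136.8706) → (35.0612,159.7539).

Shape 5 is a quadratic bezier drawn with `<path>`. Its stroke #ff8800 means engrave at S417, F2397. After flipping Y the toolpath is (48.5478,30.2016) → (52.3350,43.1859) → (58.5368,62.3768) → (67.1534,87.7744) → (78.1847,119.3787).

G21
G90
G0 X140.5070 Y60.5475
M4 S417
G1 X138.1320 Y61.2722 F2397
G1 X81.9713 Y174.5557 F2397
G1 X71.0204 Y106.9690 F2397
G1 X61.8454 Y178.8624 F2397
G1 X13.7479 Y64.6127 F2397
G1 X140.5070 Y60.5475 F2397
M5
G0 X57.0956 Y107.9484
M4 S417
G1 X97.9307 Y107.9484 F2397
G1 X97.9307 Y78.4185 F2397
G1 X57.0956 Y78.4185 F2397
G1 X57.0956 Y107.9484 F2397
M5
G0 X21.0129 Y52.0040
M4 S417
G1 X47.0280 Y139.8487 F2397
M5
G0 X25.3581 Y60.0933
M4 S417
G1 X19.6066 Y80.6335 F2397
G1 X30.2340 Y108.3616 F2397
G1 X40.8493 Y136.8706 F2397
G1 X35.0612 Y159.7539 F2397
M5
G0 X48.5478 Y30.2016
M4 S417
G1 X52.3350 Y43.1859 F2397
G1 X58.5368 Y62.3768 F2397
G1 X67.1534 Y87.7744 F2397
G1 X78.1847 Y119.3787 F2397
M5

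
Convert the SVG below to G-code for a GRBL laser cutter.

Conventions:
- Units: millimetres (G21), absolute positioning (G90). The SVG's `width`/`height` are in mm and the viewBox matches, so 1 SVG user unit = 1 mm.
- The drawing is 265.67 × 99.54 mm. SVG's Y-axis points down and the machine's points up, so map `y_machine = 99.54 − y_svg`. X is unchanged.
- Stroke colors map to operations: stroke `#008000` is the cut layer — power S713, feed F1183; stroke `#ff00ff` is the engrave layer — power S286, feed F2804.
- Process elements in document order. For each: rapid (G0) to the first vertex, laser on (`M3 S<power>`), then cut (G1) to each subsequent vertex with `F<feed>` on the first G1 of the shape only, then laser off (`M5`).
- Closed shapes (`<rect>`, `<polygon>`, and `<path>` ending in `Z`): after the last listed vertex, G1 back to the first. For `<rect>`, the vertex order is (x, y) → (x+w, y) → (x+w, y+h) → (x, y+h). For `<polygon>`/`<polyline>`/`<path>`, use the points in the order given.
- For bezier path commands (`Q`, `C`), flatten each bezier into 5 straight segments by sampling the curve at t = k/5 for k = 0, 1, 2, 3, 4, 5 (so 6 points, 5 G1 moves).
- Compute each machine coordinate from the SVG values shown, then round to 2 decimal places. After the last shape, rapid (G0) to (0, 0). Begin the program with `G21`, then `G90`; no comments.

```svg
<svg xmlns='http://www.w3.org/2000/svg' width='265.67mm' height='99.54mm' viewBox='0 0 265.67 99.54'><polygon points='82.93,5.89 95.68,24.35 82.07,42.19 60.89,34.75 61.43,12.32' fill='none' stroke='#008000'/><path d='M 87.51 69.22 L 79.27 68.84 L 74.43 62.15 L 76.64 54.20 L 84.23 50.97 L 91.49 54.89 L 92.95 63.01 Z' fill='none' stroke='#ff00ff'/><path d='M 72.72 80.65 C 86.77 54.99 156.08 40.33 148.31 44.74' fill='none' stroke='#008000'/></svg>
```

viewBox `0 0 265.67 99.54` with mm width/height → 1 unit = 1 mm. Flip: y_m = 99.54 − y_svg.

**Shape 1** — `<polygon>` regular polygon, stroke `#008000` → cut (S713, F1183). Machine vertices: (82.93,93.65) → (95.68,75.19) → (82.07,57.35) → (60.89,64.79) → (61.43,87.22) → (82.93,93.65). Closed: final G1 returns to the first vertex.

**Shape 2** — `<path>` regular polygon, stroke `#ff00ff` → engrave (S286, F2804). Machine vertices: (87.51,30.32) → (79.27,30.70) → (74.43,37.39) → (76.64,45.34) → (84.23,48.57) → (91.49,44.65) → (92.95,36.53) → (87.51,30.32). Closed: final G1 returns to the first vertex.

**Shape 3** — `<path>` cubic bezier, stroke `#008000` → cut (S713, F1183). Control points (SVG): P0=(72.72,80.65), P1=(86.77,54.99), P2=(156.08,40.33), P3=(148.31,44.74); sampled at t=k/5. Machine vertices: (72.72,18.89) → (86.72,32.90) → (107.64,43.89) → (129.11,51.45) → (144.78,55.22) → (148.31,54.80). Open path.

G21
G90
G0 X82.93 Y93.65
M3 S713
G1 X95.68 Y75.19 F1183
G1 X82.07 Y57.35
G1 X60.89 Y64.79
G1 X61.43 Y87.22
G1 X82.93 Y93.65
M5
G0 X87.51 Y30.32
M3 S286
G1 X79.27 Y30.70 F2804
G1 X74.43 Y37.39
G1 X76.64 Y45.34
G1 X84.23 Y48.57
G1 X91.49 Y44.65
G1 X92.95 Y36.53
G1 X87.51 Y30.32
M5
G0 X72.72 Y18.89
M3 S713
G1 X86.72 Y32.90 F1183
G1 X107.64 Y43.89
G1 X129.11 Y51.45
G1 X144.78 Y55.22
G1 X148.31 Y54.80
M5
G0 X0.00 Y0.00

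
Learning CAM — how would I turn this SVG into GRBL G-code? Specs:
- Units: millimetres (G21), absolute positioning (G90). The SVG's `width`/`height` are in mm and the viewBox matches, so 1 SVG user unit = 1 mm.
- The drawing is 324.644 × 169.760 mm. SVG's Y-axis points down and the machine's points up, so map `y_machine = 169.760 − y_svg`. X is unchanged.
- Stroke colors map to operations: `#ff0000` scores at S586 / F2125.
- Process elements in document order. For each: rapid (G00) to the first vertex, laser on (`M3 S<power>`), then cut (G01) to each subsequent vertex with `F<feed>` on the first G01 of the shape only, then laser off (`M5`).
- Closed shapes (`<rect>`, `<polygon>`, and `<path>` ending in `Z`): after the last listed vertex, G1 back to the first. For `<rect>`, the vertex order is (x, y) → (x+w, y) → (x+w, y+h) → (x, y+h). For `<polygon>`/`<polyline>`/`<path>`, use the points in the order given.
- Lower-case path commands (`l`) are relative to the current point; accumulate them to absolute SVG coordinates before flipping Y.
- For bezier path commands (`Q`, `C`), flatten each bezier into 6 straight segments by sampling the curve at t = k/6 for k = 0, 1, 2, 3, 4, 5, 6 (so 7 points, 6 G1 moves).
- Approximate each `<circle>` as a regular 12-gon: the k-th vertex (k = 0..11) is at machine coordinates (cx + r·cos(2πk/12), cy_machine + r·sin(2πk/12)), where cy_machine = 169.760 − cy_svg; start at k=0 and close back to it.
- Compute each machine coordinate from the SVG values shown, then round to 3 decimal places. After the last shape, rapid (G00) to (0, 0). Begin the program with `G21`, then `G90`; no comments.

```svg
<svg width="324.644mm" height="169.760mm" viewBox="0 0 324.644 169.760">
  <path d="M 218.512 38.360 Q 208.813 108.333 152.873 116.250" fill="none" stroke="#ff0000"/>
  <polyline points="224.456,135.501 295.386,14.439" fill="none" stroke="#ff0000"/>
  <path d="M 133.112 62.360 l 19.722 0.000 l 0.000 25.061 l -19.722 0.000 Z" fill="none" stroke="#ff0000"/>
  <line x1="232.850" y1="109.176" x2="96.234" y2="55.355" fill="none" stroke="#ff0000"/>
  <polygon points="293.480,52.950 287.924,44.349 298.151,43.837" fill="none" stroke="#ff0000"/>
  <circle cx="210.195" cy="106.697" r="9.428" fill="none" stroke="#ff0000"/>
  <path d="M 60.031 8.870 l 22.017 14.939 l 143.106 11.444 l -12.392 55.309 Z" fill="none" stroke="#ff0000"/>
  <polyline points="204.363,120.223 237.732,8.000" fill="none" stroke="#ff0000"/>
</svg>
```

G21
G90
G00 X218.512 Y131.400
M3 S586
G01 X213.995 Y109.799 F2125
G01 X206.908 Y91.646
G01 X197.253 Y76.941
G01 X185.028 Y65.683
G01 X170.235 Y57.873
G01 X152.873 Y53.510
M5
G00 X224.456 Y34.259
M3 S586
G01 X295.386 Y155.321 F2125
M5
G00 X133.112 Y107.400
M3 S586
G01 X152.834 Y107.400 F2125
G01 X152.834 Y82.339
G01 X133.112 Y82.339
G01 X133.112 Y107.400
M5
G00 X232.850 Y60.584
M3 S586
G01 X96.234 Y114.405 F2125
M5
G00 X293.480 Y116.810
M3 S586
G01 X287.924 Y125.411 F2125
G01 X298.151 Y125.923
G01 X293.480 Y116.810
M5
G00 X219.623 Y63.063
M3 S586
G01 X218.360 Y67.777 F2125
G01 X214.909 Y71.228
G01 X210.195 Y72.491
G01 X205.481 Y71.228
G01 X202.030 Y67.777
G01 X200.767 Y63.063
G01 X202.030 Y58.349
G01 X205.481 Y54.898
G01 X210.195 Y53.635
G01 X214.909 Y54.898
G01 X218.360 Y58.349
G01 X219.623 Y63.063
M5
G00 X60.031 Y160.890
M3 S586
G01 X82.048 Y145.951 F2125
G01 X225.154 Y134.507
G01 X212.762 Y79.198
G01 X60.031 Y160.890
M5
G00 X204.363 Y49.537
M3 S586
G01 X237.732 Y161.760 F2125
M5
G00 X0.000 Y0.000

1 u = 1 mm; y_m = 169.760 − y.

[1] `<path>` quadratic bezier, #ff0000→score S586 F2125: (218.512,131.400) → (213.995,109.799) → (206.908,91.646) → (197.253,76.941) → (185.028,65.683) → (170.235,57.873) → (152.873,53.510)

[2] `<polyline>` line segment, #ff0000→score S586 F2125: (224.456,34.259) → (295.386,155.321)

[3] `<path>` rectangle, #ff0000→score S586 F2125: (133.112,107.400) → (152.834,107.400) → (152.834,82.339) → (133.112,82.339) → (133.112,107.400) (closed)

[4] `<line>` line segment, #ff0000→score S586 F2125: (232.850,60.584) → (96.234,114.405)

[5] `<polygon>` regular polygon, #ff0000→score S586 F2125: (293.480,116.810) → (287.924,125.411) → (298.151,125.923) → (293.480,116.810) (closed)

[6] `<circle>` circle, #ff0000→score S586 F2125: (219.623,63.063) → (218.360,67.777) → (214.909,71.228) → (210.195,72.491) → (205.481,71.228) → (202.030,67.777) → (200.767,63.063) → (202.030,58.349) → (205.481,54.898) → (210.195,53.635) → (214.909,54.898) → (218.360,58.349) → (219.623,63.063) (closed)

[7] `<path>` closed polygon, #ff0000→score S586 F2125: (60.031,160.890) → (82.048,145.951) → (225.154,134.507) → (212.762,79.198) → (60.031,160.890) (closed)

[8] `<polyline>` line segment, #ff0000→score S586 F2125: (204.363,49.537) → (237.732,161.760)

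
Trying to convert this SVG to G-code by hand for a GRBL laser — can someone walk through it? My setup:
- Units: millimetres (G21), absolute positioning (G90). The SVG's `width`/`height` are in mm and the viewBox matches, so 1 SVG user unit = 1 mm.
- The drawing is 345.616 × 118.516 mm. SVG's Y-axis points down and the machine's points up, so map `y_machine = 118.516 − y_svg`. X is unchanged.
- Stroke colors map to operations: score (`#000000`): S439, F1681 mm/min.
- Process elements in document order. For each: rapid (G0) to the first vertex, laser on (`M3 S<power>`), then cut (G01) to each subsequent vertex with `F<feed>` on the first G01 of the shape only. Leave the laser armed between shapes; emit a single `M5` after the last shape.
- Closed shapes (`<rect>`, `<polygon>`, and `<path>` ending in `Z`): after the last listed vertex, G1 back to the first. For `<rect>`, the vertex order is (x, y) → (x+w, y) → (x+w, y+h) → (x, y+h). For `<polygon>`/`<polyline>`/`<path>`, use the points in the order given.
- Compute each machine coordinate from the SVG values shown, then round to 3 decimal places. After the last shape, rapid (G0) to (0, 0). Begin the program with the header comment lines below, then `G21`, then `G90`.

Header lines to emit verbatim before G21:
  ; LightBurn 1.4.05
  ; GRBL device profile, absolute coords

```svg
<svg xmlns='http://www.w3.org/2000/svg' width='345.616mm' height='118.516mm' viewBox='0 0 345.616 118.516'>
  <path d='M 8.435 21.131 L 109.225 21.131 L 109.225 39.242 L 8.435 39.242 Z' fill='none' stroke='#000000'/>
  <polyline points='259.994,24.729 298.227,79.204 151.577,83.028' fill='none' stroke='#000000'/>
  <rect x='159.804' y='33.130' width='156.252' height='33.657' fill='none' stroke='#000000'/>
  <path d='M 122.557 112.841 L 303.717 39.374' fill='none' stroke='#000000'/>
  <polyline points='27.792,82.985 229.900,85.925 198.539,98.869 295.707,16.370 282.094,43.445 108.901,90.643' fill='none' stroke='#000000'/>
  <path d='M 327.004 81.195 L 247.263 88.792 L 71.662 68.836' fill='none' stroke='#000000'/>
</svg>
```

1 u = 1 mm; y_m = 118.516 − y.

[1] `<path>` rectangle, #000000→score S439 F1681: (8.435,97.385) → (109.225,97.385) → (109.225,79.274) → (8.435,79.274) → (8.435,97.385) (closed)

[2] `<polyline>` open polyline, #000000→score S439 F1681: (259.994,93.787) → (298.227,39.312) → (151.577,35.488)

[3] `<rect>` rectangle, #000000→score S439 F1681: (159.804,85.386) → (316.056,85.386) → (316.056,51.729) → (159.804,51.729) → (159.804,85.386) (closed)

[4] `<path>` line segment, #000000→score S439 F1681: (122.557,5.675) → (303.717,79.142)

[5] `<polyline>` open polyline, #000000→score S439 F1681: (27.792,35.531) → (229.900,32.591) → (198.539,19.647) → (295.707,102.146) → (282.094,75.071) → (108.901,27.873)

[6] `<path>` open polyline, #000000→score S439 F1681: (327.004,37.321) → (247.263,29.724) → (71.662,49.680)

; LightBurn 1.4.05
; GRBL device profile, absolute coords
G21
G90
G0 X8.435 Y97.385
M3 S439
G01 X109.225 Y97.385 F1681
G01 X109.225 Y79.274
G01 X8.435 Y79.274
G01 X8.435 Y97.385
G0 X259.994 Y93.787
M3 S439
G01 X298.227 Y39.312 F1681
G01 X151.577 Y35.488
G0 X159.804 Y85.386
M3 S439
G01 X316.056 Y85.386 F1681
G01 X316.056 Y51.729
G01 X159.804 Y51.729
G01 X159.804 Y85.386
G0 X122.557 Y5.675
M3 S439
G01 X303.717 Y79.142 F1681
G0 X27.792 Y35.531
M3 S439
G01 X229.900 Y32.591 F1681
G01 X198.539 Y19.647
G01 X295.707 Y102.146
G01 X282.094 Y75.071
G01 X108.901 Y27.873
G0 X327.004 Y37.321
M3 S439
G01 X247.263 Y29.724 F1681
G01 X71.662 Y49.680
M5
G0 X0.000 Y0.000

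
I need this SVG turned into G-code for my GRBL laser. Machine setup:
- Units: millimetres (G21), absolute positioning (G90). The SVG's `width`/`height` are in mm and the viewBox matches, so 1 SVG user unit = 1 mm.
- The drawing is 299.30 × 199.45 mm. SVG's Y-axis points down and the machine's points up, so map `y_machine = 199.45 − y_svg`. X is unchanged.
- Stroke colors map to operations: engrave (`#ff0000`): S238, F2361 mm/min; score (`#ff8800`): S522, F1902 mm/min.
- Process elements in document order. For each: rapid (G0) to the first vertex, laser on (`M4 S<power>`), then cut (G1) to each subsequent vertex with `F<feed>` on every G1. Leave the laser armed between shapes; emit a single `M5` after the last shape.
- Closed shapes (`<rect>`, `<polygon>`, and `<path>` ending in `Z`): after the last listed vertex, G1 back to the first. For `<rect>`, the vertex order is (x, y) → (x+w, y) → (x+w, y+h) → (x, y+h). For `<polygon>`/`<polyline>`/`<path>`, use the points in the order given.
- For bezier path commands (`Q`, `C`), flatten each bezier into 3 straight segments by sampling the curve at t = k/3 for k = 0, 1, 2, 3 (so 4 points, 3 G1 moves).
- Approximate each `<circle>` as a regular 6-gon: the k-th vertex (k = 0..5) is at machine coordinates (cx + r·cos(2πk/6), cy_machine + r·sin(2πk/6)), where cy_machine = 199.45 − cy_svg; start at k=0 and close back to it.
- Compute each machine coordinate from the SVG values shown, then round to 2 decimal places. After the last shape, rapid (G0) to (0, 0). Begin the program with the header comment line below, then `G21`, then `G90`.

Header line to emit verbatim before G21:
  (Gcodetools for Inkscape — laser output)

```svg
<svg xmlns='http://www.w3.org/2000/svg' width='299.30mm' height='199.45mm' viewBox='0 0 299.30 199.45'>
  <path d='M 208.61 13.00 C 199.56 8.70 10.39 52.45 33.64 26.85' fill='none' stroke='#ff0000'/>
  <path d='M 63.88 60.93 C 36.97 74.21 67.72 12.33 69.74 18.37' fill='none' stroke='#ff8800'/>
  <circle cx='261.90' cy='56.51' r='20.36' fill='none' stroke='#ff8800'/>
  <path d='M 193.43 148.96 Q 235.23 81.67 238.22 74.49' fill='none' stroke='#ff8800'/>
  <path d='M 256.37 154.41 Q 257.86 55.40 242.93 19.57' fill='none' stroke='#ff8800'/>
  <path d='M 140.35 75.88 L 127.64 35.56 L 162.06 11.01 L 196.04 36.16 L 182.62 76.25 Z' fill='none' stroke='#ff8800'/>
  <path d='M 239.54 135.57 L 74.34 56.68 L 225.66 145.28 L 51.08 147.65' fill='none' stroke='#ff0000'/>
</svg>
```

(Gcodetools for Inkscape — laser output)
G21
G90
G0 X208.61 Y186.45
M4 S238
G1 X154.06 Y179.08 F2361
G1 X66.66 Y165.77 F2361
G1 X33.64 Y172.60 F2361
G0 X63.88 Y138.52
M4 S522
G1 X52.99 Y144.99 F1902
G1 X61.34 Y169.78 F1902
G1 X69.74 Y181.08 F1902
G0 X282.26 Y142.94
M4 S522
G1 X272.08 Y160.57 F1902
G1 X251.72 Y160.57 F1902
G1 X241.54 Y142.94 F1902
G1 X251.72 Y125.31 F1902
G1 X272.08 Y125.31 F1902
G1 X282.26 Y142.94 F1902
G0 X193.43 Y50.49
M4 S522
G1 X216.98 Y88.67 F1902
G1 X231.91 Y113.49 F1902
G1 X238.22 Y124.96 F1902
G0 X256.37 Y45.04
M4 S522
G1 X255.54 Y104.03 F1902
G1 X251.06 Y148.97 F1902
G1 X242.93 Y179.88 F1902
G0 X140.35 Y123.57
M4 S522
G1 X127.64 Y163.89 F1902
G1 X162.06 Y188.44 F1902
G1 X196.04 Y163.29 F1902
G1 X182.62 Y123.20 F1902
G1 X140.35 Y123.57 F1902
G0 X239.54 Y63.88
M4 S238
G1 X74.34 Y142.77 F2361
G1 X225.66 Y54.17 F2361
G1 X51.08 Y51.80 F2361
M5
G0 X0.00 Y0.00

1 u = 1 mm; y_m = 199.45 − y.

[1] `<path>` cubic bezier, #ff0000→engrave S238 F2361: (208.61,186.45) → (154.06,179.08) → (66.66,165.77) → (33.64,172.60)

[2] `<path>` cubic bezier, #ff8800→score S522 F1902: (63.88,138.52) → (52.99,144.99) → (61.34,169.78) → (69.74,181.08)

[3] `<circle>` circle, #ff8800→score S522 F1902: (282.26,142.94) → (272.08,160.57) → (251.72,160.57) → (241.54,142.94) → (251.72,125.31) → (272.08,125.31) → (282.26,142.94) (closed)

[4] `<path>` quadratic bezier, #ff8800→score S522 F1902: (193.43,50.49) → (216.98,88.67) → (231.91,113.49) → (238.22,124.96)

[5] `<path>` quadratic bezier, #ff8800→score S522 F1902: (256.37,45.04) → (255.54,104.03) → (251.06,148.97) → (242.93,179.88)

[6] `<path>` regular polygon, #ff8800→score S522 F1902: (140.35,123.57) → (127.64,163.89) → (162.06,188.44) → (196.04,163.29) → (182.62,123.20) → (140.35,123.57) (closed)

[7] `<path>` open polyline, #ff0000→engrave S238 F2361: (239.54,63.88) → (74.34,142.77) → (225.66,54.17) → (51.08,51.80)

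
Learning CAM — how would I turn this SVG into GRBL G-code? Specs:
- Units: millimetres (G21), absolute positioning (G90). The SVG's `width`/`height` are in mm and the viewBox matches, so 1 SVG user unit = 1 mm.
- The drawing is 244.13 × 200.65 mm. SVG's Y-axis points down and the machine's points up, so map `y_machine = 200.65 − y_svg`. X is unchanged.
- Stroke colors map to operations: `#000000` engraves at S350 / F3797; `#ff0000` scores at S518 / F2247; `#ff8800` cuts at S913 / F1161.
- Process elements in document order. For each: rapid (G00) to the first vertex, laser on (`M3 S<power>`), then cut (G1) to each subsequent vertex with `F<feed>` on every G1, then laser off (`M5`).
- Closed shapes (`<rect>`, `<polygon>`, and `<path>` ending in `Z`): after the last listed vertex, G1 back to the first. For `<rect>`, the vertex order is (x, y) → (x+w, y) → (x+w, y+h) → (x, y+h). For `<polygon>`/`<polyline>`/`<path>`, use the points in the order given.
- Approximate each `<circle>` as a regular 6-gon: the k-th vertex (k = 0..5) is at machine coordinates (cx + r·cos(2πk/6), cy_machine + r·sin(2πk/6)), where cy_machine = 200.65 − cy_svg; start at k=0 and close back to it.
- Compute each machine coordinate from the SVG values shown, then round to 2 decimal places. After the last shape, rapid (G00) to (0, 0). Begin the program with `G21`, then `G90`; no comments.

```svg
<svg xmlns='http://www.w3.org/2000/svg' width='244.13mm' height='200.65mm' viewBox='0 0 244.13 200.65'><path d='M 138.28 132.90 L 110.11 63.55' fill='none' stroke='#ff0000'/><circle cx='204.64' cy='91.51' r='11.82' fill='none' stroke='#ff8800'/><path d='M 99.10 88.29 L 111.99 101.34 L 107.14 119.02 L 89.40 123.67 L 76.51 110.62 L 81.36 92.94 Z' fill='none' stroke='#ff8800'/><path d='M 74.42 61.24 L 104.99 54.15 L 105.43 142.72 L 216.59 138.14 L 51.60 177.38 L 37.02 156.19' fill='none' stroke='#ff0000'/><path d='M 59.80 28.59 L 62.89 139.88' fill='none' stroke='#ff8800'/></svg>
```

G21
G90
G00 X138.28 Y67.75
M3 S518
G1 X110.11 Y137.10 F2247
M5
G00 X216.46 Y109.14
M3 S913
G1 X210.55 Y119.38 F1161
G1 X198.73 Y119.38 F1161
G1 X192.82 Y109.14 F1161
G1 X198.73 Y98.90 F1161
G1 X210.55 Y98.90 F1161
G1 X216.46 Y109.14 F1161
M5
G00 X99.10 Y112.36
M3 S913
G1 X111.99 Y99.31 F1161
G1 X107.14 Y81.63 F1161
G1 X89.40 Y76.98 F1161
G1 X76.51 Y90.03 F1161
G1 X81.36 Y107.71 F1161
G1 X99.10 Y112.36 F1161
M5
G00 X74.42 Y139.41
M3 S518
G1 X104.99 Y146.50 F2247
G1 X105.43 Y57.93 F2247
G1 X216.59 Y62.51 F2247
G1 X51.60 Y23.27 F2247
G1 X37.02 Y44.46 F2247
M5
G00 X59.80 Y172.06
M3 S913
G1 X62.89 Y60.77 F1161
M5
G00 X0.00 Y0.00

1 u = 1 mm; y_m = 200.65 − y.

[1] `<path>` line segment, #ff0000→score S518 F2247: (138.28,67.75) → (110.11,137.10)

[2] `<circle>` circle, #ff8800→cut S913 F1161: (216.46,109.14) → (210.55,119.38) → (198.73,119.38) → (192.82,109.14) → (198.73,98.90) → (210.55,98.90) → (216.46,109.14) (closed)

[3] `<path>` regular polygon, #ff8800→cut S913 F1161: (99.10,112.36) → (111.99,99.31) → (107.14,81.63) → (89.40,76.98) → (76.51,90.03) → (81.36,107.71) → (99.10,112.36) (closed)

[4] `<path>` open polyline, #ff0000→score S518 F2247: (74.42,139.41) → (104.99,146.50) → (105.43,57.93) → (216.59,62.51) → (51.60,23.27) → (37.02,44.46)

[5] `<path>` line segment, #ff8800→cut S913 F1161: (59.80,172.06) → (62.89,60.77)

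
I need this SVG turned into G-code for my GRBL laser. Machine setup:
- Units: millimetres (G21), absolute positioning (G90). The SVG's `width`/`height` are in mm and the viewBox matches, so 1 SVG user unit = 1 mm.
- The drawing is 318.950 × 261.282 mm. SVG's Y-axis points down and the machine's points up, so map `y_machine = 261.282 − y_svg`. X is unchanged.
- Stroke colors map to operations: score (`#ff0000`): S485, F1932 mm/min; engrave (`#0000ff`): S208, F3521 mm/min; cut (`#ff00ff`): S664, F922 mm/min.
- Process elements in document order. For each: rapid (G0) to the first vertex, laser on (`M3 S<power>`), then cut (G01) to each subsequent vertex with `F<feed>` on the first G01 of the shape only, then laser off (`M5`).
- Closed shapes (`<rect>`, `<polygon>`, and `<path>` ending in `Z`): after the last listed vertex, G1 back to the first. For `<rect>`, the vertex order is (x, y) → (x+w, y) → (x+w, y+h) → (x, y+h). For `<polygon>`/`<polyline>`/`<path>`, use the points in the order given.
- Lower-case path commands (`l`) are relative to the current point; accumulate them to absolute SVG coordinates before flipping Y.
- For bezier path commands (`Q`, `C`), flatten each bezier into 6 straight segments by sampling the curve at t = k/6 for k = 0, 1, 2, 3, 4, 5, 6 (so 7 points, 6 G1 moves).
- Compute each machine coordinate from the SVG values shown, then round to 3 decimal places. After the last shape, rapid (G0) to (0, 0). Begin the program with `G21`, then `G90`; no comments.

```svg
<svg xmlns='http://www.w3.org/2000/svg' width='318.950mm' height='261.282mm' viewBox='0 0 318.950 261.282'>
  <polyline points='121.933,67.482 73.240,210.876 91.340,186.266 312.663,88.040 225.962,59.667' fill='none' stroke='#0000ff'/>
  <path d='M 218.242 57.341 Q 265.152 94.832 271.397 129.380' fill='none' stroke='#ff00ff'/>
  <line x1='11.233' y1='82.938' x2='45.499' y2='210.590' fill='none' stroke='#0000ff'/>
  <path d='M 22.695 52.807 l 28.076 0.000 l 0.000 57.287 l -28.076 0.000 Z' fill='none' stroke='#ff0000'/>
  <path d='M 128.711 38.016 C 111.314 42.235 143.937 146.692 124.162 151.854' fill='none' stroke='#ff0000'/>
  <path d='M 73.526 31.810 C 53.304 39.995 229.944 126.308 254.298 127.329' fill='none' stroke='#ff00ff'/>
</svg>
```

G21
G90
G0 X121.933 Y193.800
M3 S208
G01 X73.240 Y50.406 F3521
G01 X91.340 Y75.016
G01 X312.663 Y173.242
G01 X225.962 Y201.615
M5
G0 X218.242 Y203.941
M3 S664
G01 X232.749 Y191.526 F922
G01 X244.997 Y179.274
G01 X254.986 Y167.186
G01 X262.715 Y155.261
G01 X268.186 Y143.500
G01 X271.397 Y131.902
M5
G0 X11.233 Y178.344
M3 S208
G01 X45.499 Y50.692 F3521
M5
G0 X22.695 Y208.475
M3 S485
G01 X50.771 Y208.475 F1932
G01 X50.771 Y151.188
G01 X22.695 Y151.188
G01 X22.695 Y208.475
M5
G0 X128.711 Y223.266
M3 S485
G01 X123.707 Y213.727 F1932
G01 X124.194 Y193.024
G01 X127.328 Y166.701
G01 X130.264 Y140.298
G01 X130.157 Y119.360
G01 X124.162 Y109.428
M5
G0 X73.526 Y229.472
M3 S664
G01 X78.204 Y219.625 F922
G01 X105.993 Y201.297
G01 X147.196 Y179.026
G01 X192.113 Y157.352
G01 X231.047 Y140.815
G01 X254.298 Y133.953
M5
G0 X0.000 Y0.000

1 u = 1 mm; y_m = 261.282 − y.

[1] `<polyline>` open polyline, #0000ff→engrave S208 F3521: (121.933,193.800) → (73.240,50.406) → (91.340,75.016) → (312.663,173.242) → (225.962,201.615)

[2] `<path>` quadratic bezier, #ff00ff→cut S664 F922: (218.242,203.941) → (232.749,191.526) → (244.997,179.274) → (254.986,167.186) → (262.715,155.261) → (268.186,143.500) → (271.397,131.902)

[3] `<line>` line segment, #0000ff→engrave S208 F3521: (11.233,178.344) → (45.499,50.692)

[4] `<path>` rectangle, #ff0000→score S485 F1932: (22.695,208.475) → (50.771,208.475) → (50.771,151.188) → (22.695,151.188) → (22.695,208.475) (closed)

[5] `<path>` cubic bezier, #ff0000→score S485 F1932: (128.711,223.266) → (123.707,213.727) → (124.194,193.024) → (127.328,166.701) → (130.264,140.298) → (130.157,119.360) → (124.162,109.428)

[6] `<path>` cubic bezier, #ff00ff→cut S664 F922: (73.526,229.472) → (78.204,219.625) → (105.993,201.297) → (147.196,179.026) → (192.113,157.352) → (231.047,140.815) → (254.298,133.953)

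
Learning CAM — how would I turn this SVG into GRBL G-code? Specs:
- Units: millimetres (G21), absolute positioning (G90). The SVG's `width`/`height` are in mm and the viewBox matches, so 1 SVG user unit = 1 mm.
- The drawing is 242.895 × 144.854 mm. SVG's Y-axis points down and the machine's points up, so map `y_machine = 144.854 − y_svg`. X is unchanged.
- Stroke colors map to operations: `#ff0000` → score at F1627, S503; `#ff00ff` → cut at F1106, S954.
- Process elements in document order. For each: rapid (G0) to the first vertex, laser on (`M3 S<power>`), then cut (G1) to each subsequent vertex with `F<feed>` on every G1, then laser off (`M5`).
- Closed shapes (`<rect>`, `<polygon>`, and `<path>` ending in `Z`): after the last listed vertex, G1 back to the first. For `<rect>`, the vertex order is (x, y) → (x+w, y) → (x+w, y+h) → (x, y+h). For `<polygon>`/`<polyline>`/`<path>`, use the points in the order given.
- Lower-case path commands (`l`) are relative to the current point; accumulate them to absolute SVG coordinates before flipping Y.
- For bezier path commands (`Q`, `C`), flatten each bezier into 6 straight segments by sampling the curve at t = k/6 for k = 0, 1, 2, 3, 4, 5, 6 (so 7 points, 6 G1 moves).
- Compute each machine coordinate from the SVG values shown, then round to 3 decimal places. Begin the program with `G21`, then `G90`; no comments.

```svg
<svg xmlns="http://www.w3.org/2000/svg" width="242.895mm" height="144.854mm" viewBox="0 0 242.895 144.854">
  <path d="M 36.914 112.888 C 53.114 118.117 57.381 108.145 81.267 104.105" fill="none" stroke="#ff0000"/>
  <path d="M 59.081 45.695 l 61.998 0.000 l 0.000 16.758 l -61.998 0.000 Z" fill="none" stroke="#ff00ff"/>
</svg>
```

Since the viewBox matches the mm dimensions, user units are millimetres directly. The only transform is the Y-flip y_m = 144.854 − y_svg.

Shape 1 is a cubic bezier drawn with `<path>`. Its stroke #ff0000 means score at S503, F1627. After flipping Y the toolpath is (36.914,31.966) → (44.166,30.520) → (50.305,31.021) → (56.208,32.882) → (62.752,35.514) → (70.813,38.333) → (81.267,40.749).

Shape 2 is a rectangle drawn with `<path>`. Its stroke #ff00ff means cut at S954, F1106. After flipping Y the toolpath is (59.081,99.159) → (121.079,99.159) → (121.079,82.401) → (59.081,82.401) → (59.081,99.159), returning to the start.

G21
G90
G0 X36.914 Y31.966
M3 S503
G1 X44.166 Y30.520 F1627
G1 X50.305 Y31.021 F1627
G1 X56.208 Y32.882 F1627
G1 X62.752 Y35.514 F1627
G1 X70.813 Y38.333 F1627
G1 X81.267 Y40.749 F1627
M5
G0 X59.081 Y99.159
M3 S954
G1 X121.079 Y99.159 F1106
G1 X121.079 Y82.401 F1106
G1 X59.081 Y82.401 F1106
G1 X59.081 Y99.159 F1106
M5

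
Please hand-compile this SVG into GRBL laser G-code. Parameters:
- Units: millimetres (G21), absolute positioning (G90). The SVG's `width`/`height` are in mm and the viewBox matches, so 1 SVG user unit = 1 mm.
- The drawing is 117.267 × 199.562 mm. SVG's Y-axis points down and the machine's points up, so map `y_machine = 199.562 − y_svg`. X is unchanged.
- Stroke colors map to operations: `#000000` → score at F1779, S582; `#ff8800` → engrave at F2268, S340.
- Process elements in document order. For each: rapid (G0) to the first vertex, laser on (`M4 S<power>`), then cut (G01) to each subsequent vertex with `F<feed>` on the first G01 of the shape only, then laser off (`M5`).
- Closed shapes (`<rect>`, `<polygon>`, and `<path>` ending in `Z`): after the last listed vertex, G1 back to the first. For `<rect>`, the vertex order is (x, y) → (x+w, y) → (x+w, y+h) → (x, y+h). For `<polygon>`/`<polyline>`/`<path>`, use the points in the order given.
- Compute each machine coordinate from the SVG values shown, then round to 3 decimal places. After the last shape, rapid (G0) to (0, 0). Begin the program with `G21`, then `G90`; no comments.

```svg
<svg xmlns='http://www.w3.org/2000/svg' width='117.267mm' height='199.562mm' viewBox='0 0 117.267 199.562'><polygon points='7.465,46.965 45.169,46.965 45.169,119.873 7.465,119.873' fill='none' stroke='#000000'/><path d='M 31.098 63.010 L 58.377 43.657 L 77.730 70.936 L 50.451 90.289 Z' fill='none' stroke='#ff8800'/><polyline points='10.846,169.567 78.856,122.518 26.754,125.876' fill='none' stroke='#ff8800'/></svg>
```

Since the viewBox matches the mm dimensions, user units are millimetres directly. The only transform is the Y-flip y_m = 199.562 − y_svg.

Shape 1 is a rectangle drawn with `<polygon>`. Its stroke #000000 means score at S582, F1779. After flipping Y the toolpath is (7.465,152.597) → (45.169,152.597) → (45.169,79.689) → (7.465,79.689) → (7.465,152.597), returning to the start.

Shape 2 is a regular polygon drawn with `<path>`. Its stroke #ff8800 means engrave at S340, F2268. After flipping Y the toolpath is (31.098,136.552) → (58.377,155.905) → (77.730,128.626) → (50.451,109.273) → (31.098,136.552), returning to the start.

Shape 3 is a open polyline drawn with `<polyline>`. Its stroke #ff8800 means engrave at S340, F2268. After flipping Y the toolpath is (10.846,29.995) → (78.856,77.044) → (26.754,73.686).

G21
G90
G0 X7.465 Y152.597
M4 S582
G01 X45.169 Y152.597 F1779
G01 X45.169 Y79.689
G01 X7.465 Y79.689
G01 X7.465 Y152.597
M5
G0 X31.098 Y136.552
M4 S340
G01 X58.377 Y155.905 F2268
G01 X77.730 Y128.626
G01 X50.451 Y109.273
G01 X31.098 Y136.552
M5
G0 X10.846 Y29.995
M4 S340
G01 X78.856 Y77.044 F2268
G01 X26.754 Y73.686
M5
G0 X0.000 Y0.000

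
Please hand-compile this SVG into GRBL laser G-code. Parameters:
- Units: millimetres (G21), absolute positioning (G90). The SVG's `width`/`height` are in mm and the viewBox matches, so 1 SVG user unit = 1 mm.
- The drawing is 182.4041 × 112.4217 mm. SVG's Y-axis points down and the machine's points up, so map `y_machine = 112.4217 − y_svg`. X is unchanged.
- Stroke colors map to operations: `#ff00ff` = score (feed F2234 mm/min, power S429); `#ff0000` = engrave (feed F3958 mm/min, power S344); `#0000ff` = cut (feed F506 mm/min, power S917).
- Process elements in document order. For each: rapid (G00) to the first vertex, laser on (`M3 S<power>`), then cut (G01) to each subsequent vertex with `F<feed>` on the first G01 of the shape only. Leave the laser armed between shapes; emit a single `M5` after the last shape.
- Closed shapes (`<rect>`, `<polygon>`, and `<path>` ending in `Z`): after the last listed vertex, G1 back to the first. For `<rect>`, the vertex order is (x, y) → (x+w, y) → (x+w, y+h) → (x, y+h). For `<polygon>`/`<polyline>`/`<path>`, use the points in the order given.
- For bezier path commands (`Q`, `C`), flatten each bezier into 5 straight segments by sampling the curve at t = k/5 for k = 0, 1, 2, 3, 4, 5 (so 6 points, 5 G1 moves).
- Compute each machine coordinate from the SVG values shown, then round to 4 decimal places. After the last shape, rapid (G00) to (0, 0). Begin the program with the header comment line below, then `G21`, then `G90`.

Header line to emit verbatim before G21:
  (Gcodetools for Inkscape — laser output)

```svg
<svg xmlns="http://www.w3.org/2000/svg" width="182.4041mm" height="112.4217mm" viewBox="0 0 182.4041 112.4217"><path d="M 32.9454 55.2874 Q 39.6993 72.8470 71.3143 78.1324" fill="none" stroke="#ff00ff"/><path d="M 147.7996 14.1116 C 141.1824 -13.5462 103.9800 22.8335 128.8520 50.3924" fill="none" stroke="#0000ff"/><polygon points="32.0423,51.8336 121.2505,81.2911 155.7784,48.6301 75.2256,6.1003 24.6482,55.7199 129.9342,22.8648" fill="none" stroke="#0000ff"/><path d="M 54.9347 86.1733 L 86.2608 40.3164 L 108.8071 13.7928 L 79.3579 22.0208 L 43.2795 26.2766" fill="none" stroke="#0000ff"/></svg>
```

viewBox `0 0 182.4041 112.4217` with mm width/height → 1 unit = 1 mm. Flip: y_m = 112.4217 − y_svg.

**Shape 1** — `<path>` quadratic bezier, stroke `#ff00ff` → score (S429, F2234). Control points (SVG): P0=(32.9454,55.2874), P1=(39.6993,72.8470), P2=(71.3143,78.1324); sampled at t=k/5. Machine vertices: (32.9454,57.1343) → (36.6414,50.6014) → (42.3263,45.0505) → (50.0001,40.4815) → (59.6627,36.8944) → (71.3143,34.2893). Open path.

**Shape 2** — `<path>` cubic bezier, stroke `#0000ff` → cut (S917, F506). Control points (SVG): P0=(147.7996,14.1116), P1=(141.1824,-13.5462), P2=(103.9800,22.8335), P3=(128.8520,50.3924); sampled at t=k/5. Machine vertices: (147.7996,98.3101) → (140.9003,107.8031) → (131.1083,105.4244) → (122.8711,94.6710) → (120.6365,79.0403) → (128.8520,62.0293). Open path.

**Shape 3** — `<polygon>` closed polygon, stroke `#0000ff` → cut (S917, F506). Machine vertices: (32.0423,60.5881) → (121.2505,31.1306) → (155.7784,63.7916) → (75.2256,106.3214) → (24.6482,56.7018) → (129.9342,89.5569) → (32.0423,60.5881). Closed: final G1 returns to the first vertex.

**Shape 4** — `<path>` open polyline, stroke `#0000ff` → cut (S917, F506). Machine vertices: (54.9347,26.2484) → (86.2608,72.1053) → (108.8071,98.6289) → (79.3579,90.4009) → (43.2795,86.1451). Open path.

(Gcodetools for Inkscape — laser output)
G21
G90
G00 X32.9454 Y57.1343
M3 S429
G01 X36.6414 Y50.6014 F2234
G01 X42.3263 Y45.0505
G01 X50.0001 Y40.4815
G01 X59.6627 Y36.8944
G01 X71.3143 Y34.2893
G00 X147.7996 Y98.3101
M3 S917
G01 X140.9003 Y107.8031 F506
G01 X131.1083 Y105.4244
G01 X122.8711 Y94.6710
G01 X120.6365 Y79.0403
G01 X128.8520 Y62.0293
G00 X32.0423 Y60.5881
M3 S917
G01 X121.2505 Y31.1306 F506
G01 X155.7784 Y63.7916
G01 X75.2256 Y106.3214
G01 X24.6482 Y56.7018
G01 X129.9342 Y89.5569
G01 X32.0423 Y60.5881
G00 X54.9347 Y26.2484
M3 S917
G01 X86.2608 Y72.1053 F506
G01 X108.8071 Y98.6289
G01 X79.3579 Y90.4009
G01 X43.2795 Y86.1451
M5
G00 X0.0000 Y0.0000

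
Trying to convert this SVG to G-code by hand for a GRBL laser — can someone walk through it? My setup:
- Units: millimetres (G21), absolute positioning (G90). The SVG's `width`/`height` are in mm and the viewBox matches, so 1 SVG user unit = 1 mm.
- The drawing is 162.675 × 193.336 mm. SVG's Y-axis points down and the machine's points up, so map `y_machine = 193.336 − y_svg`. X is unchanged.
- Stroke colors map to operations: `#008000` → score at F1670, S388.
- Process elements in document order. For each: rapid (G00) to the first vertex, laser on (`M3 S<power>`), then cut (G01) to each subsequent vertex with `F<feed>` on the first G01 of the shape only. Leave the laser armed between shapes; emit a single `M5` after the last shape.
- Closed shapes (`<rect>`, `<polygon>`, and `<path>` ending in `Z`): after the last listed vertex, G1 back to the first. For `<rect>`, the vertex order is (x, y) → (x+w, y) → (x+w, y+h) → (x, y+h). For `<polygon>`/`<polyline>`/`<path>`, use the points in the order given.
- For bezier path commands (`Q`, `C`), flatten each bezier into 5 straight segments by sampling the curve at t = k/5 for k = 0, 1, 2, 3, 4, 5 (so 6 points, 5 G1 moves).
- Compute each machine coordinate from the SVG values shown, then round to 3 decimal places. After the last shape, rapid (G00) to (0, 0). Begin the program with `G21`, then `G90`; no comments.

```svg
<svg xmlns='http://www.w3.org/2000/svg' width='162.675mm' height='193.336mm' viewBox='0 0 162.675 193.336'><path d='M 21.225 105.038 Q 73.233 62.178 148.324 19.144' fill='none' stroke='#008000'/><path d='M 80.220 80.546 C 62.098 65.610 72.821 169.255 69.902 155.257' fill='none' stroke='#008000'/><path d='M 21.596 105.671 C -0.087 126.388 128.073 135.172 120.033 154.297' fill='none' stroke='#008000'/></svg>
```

G21
G90
G00 X21.225 Y88.298
M3 S388
G01 X42.952 Y105.449 F1670
G01 X66.525 Y122.614
G01 X91.944 Y139.793
G01 X119.211 Y156.985
G01 X148.324 Y174.192
G00 X80.220 Y112.790
M3 S388
G01 X72.468 Y109.412 F1670
G01 X69.600 Y88.913
G01 X69.576 Y62.632
G01 X70.356 Y41.908
G01 X69.902 Y38.079
G00 X21.596 Y87.665
M3 S388
G01 X24.279 Y76.489 F1670
G01 X49.194 Y67.107
G01 X82.612 Y58.451
G01 X110.801 Y49.451
G01 X120.033 Y39.039
M5
G00 X0.000 Y0.000

1 u = 1 mm; y_m = 193.336 − y.

[1] `<path>` quadratic bezier, #008000→score S388 F1670: (21.225,88.298) → (42.952,105.449) → (66.525,122.614) → (91.944,139.793) → (119.211,156.985) → (148.324,174.192)

[2] `<path>` cubic bezier, #008000→score S388 F1670: (80.220,112.790) → (72.468,109.412) → (69.600,88.913) → (69.576,62.632) → (70.356,41.908) → (69.902,38.079)

[3] `<path>` cubic bezier, #008000→score S388 F1670: (21.596,87.665) → (24.279,76.489) → (49.194,67.107) → (82.612,58.451) → (110.801,49.451) → (120.033,39.039)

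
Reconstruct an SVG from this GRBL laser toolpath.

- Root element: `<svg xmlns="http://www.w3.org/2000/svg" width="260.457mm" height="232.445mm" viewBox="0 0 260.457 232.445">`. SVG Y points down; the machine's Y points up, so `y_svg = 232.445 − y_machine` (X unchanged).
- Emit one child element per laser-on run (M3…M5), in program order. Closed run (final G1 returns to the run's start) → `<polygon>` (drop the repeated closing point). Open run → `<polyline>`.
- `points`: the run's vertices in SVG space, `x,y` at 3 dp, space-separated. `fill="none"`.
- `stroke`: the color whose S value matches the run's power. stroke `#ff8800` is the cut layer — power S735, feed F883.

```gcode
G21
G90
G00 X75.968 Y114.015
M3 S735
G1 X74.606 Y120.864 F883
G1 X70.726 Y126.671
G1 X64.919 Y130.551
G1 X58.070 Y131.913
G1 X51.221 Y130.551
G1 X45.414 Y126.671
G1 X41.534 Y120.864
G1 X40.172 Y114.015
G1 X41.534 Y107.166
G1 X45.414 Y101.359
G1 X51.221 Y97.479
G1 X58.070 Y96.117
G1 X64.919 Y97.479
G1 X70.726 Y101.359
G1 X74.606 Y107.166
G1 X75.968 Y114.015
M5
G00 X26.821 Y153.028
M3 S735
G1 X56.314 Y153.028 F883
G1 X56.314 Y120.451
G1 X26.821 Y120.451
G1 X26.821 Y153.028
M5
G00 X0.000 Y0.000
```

Each laser-on run becomes one SVG element. Flip Y back into SVG space with y_svg = 232.445 − y_machine. Every run uses S735, so all elements get stroke `#ff8800` (cut).

Run 1: The run returns to its start, so emit a `<polygon>` with points (Y-flipped): 75.968,118.430 74.606,111.581 70.726,105.774 64.919,101.894 58.070,100.532 51.221,101.894 45.414,105.774 41.534,111.581 40.172,118.430 41.534,125.279 45.414,131.086 51.221,134.966 58.070,136.328 64.919,134.966 70.726,131.086 74.606,125.279.

Run 2: The run returns to its start, so emit a `<polygon>` with points (Y-flipped): 26.821,79.417 56.314,79.417 56.314,111.994 26.821,111.994.

<svg xmlns="http://www.w3.org/2000/svg" width="260.457mm" height="232.445mm" viewBox="0 0 260.457 232.445">
  <polygon points="75.968,118.430 74.606,111.581 70.726,105.774 64.919,101.894 58.070,100.532 51.221,101.894 45.414,105.774 41.534,111.581 40.172,118.430 41.534,125.279 45.414,131.086 51.221,134.966 58.070,136.328 64.919,134.966 70.726,131.086 74.606,125.279" fill="none" stroke="#ff8800"/>
  <polygon points="26.821,79.417 56.314,79.417 56.314,111.994 26.821,111.994" fill="none" stroke="#ff8800"/>
</svg>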